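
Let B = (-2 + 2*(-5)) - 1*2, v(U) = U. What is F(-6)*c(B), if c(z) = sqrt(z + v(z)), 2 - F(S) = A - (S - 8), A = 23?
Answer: -70*I*sqrt(7) ≈ -185.2*I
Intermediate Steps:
F(S) = -29 + S (F(S) = 2 - (23 - (S - 8)) = 2 - (23 - (-8 + S)) = 2 - (23 + (8 - S)) = 2 - (31 - S) = 2 + (-31 + S) = -29 + S)
B = -14 (B = (-2 - 10) - 2 = -12 - 2 = -14)
c(z) = sqrt(2)*sqrt(z) (c(z) = sqrt(z + z) = sqrt(2*z) = sqrt(2)*sqrt(z))
F(-6)*c(B) = (-29 - 6)*(sqrt(2)*sqrt(-14)) = -35*sqrt(2)*I*sqrt(14) = -70*I*sqrt(7)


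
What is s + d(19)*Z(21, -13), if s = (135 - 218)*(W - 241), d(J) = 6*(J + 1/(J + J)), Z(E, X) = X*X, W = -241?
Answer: 1126675/19 ≈ 59299.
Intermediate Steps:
Z(E, X) = X²
d(J) = 3/J + 6*J (d(J) = 6*(J + 1/(2*J)) = 3/J + 6*J)
s = 40006 (s = (135 - 218)*(-241 - 241) = -83*(-482) = 40006)
s + d(19)*Z(21, -13) = 40006 + (3/19 + 6*19)*(-13)² = 40006 + (3*(1/19) + 114)*169 = 40006 + (3/19 + 114)*169 = 40006 + (2169/19)*169 = 40006 + 366561/19 = 1126675/19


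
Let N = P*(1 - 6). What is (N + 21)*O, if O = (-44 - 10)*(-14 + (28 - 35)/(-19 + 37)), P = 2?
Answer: 8547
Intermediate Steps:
O = 777 (O = -54*(-14 - 7/18) = -54*(-259/18) = 777)
N = -10 (N = 2*(1 - 6) = 2*(-5) = -10)
(N + 21)*O = (-10 + 21)*777 = 11*777 = 8547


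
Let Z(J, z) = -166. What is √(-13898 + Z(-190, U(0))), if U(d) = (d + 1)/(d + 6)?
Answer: 4*I*√879 ≈ 118.59*I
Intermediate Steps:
U(d) = (1 + d)/(6 + d)
√(-13898 + Z(-190, U(0))) = √(-13898 - 166) = √(-14064) = 4*I*√879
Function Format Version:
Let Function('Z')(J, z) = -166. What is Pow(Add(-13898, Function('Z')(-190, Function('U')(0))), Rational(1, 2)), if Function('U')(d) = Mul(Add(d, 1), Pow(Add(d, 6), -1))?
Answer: Mul(4, I, Pow(879, Rational(1, 2))) ≈ Mul(118.59, I)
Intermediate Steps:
Function('U')(d) = Mul(Pow(Add(6, d), -1), Add(1, d)) (Function('U')(d) = Mul(Add(1, d), Pow(Add(6, d), -1)) = Mul(Pow(Add(6, d), -1), Add(1, d)))
Pow(Add(-13898, Function('Z')(-190, Function('U')(0))), Rational(1, 2)) = Pow(Add(-13898, -166), Rational(1, 2)) = Pow(-14064, Rational(1, 2)) = Mul(4, I, Pow(879, Rational(1, 2)))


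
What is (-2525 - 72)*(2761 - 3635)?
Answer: 2269778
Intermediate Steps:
(-2525 - 72)*(2761 - 3635) = -2597*(-874) = 2269778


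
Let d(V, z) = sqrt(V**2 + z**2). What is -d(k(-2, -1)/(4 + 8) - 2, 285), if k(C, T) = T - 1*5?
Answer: -5*sqrt(12997)/2 ≈ -285.01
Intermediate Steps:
k(C, T) = -5 + T (k(C, T) = T - 5 = -5 + T)
-d(k(-2, -1)/(4 + 8) - 2, 285) = -sqrt(((-5 - 1)/(4 + 8) - 2)**2 + 285**2) = -sqrt((-6/12 - 2)**2 + 81225) = -sqrt(((1/12)*(-6) - 2)**2 + 81225) = -sqrt((-1/2 - 2)**2 + 81225) = -sqrt((-5/2)**2 + 81225) = -sqrt(25/4 + 81225) = -sqrt(324925/4) = -5*sqrt(12997)/2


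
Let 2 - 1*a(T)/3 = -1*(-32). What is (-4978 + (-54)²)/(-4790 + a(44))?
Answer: 1031/2440 ≈ 0.42254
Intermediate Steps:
a(T) = -90 (a(T) = 6 - (-3)*(-32) = 6 - 3*32 = 6 - 96 = -90)
(-4978 + (-54)²)/(-4790 + a(44)) = (-4978 + (-54)²)/(-4790 - 90) = (-4978 + 2916)/(-4880) = -2062*(-1/4880) = 1031/2440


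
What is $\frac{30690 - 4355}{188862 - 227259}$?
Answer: $- \frac{26335}{38397} \approx -0.68586$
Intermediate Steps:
$\frac{30690 - 4355}{188862 - 227259} = \frac{26335}{-38397} = 26335 \left(- \frac{1}{38397}\right) = - \frac{26335}{38397}$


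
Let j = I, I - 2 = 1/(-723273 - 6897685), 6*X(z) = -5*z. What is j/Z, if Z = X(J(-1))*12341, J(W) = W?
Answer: 9145149/47025121339 ≈ 0.00019447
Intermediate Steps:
X(z) = -5*z/6 (X(z) = (-5*z)/6 = -5*z/6)
Z = 61705/6 (Z = -5/6*(-1)*12341 = (5/6)*12341 = 61705/6 ≈ 10284.)
I = 15241915/7620958 (I = 2 + 1/(-723273 - 6897685) = 2 + 1/(-7620958) = 2 - 1/7620958 = 15241915/7620958 ≈ 2.0000)
j = 15241915/7620958 ≈ 2.0000
j/Z = 15241915/(7620958*(61705/6)) = (15241915/7620958)*(6/61705) = 9145149/47025121339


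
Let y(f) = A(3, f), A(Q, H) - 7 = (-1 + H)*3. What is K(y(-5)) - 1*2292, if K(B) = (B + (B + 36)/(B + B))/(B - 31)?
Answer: -705847/308 ≈ -2291.7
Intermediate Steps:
A(Q, H) = 4 + 3*H (A(Q, H) = 7 + (-1 + H)*3 = 7 + (-3 + 3*H) = 4 + 3*H)
y(f) = 4 + 3*f
K(B) = (B + (36 + B)/(2*B))/(-31 + B) (K(B) = (B + (36 + B)/((2*B)))/(-31 + B) = (B + (36 + B)*(1/(2*B)))/(-31 + B) = (B + (36 + B)/(2*B))/(-31 + B))
K(y(-5)) - 1*2292 = (18 + (4 + 3*(-5))² + (4 + 3*(-5))/2)/((4 + 3*(-5))*(-31 + (4 + 3*(-5)))) - 1*2292 = (18 + (4 - 15)² + (4 - 15)/2)/((4 - 15)*(-31 + (4 - 15))) - 2292 = (18 + (-11)² + (½)*(-11))/((-11)*(-31 - 11)) - 2292 = -1/11*(18 + 121 - 11/2)/(-42) - 2292 = -1/11*(-1/42)*267/2 - 2292 = 89/308 - 2292 = -705847/308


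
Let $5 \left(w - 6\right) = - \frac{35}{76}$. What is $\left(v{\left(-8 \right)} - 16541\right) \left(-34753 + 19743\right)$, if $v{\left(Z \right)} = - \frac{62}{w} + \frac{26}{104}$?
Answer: $\frac{223093892675}{898} \approx 2.4843 \cdot 10^{8}$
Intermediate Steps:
$w = \frac{449}{76}$ ($w = 6 + \frac{\left(-35\right) \frac{1}{76}}{5} = 6 + \frac{1}{5} \left(- \frac{35}{76}\right) = 6 - \frac{7}{76} = \frac{449}{76} \approx 5.9079$)
$v{\left(Z \right)} = - \frac{18399}{1796}$ ($v{\left(Z \right)} = - \frac{62}{\frac{449}{76}} + \frac{26}{104} = \left(-62\right) \frac{76}{449} + 26 \cdot \frac{1}{104} = - \frac{4712}{449} + \frac{1}{4} = - \frac{18399}{1796}$)
$\left(v{\left(-8 \right)} - 16541\right) \left(-34753 + 19743\right) = \left(- \frac{18399}{1796} - 16541\right) \left(-34753 + 19743\right) = \left(- \frac{29726035}{1796}\right) \left(-15010\right) = \frac{223093892675}{898}$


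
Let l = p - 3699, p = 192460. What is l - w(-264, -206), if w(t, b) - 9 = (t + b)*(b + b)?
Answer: -4888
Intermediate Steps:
w(t, b) = 9 + 2*b*(b + t) (w(t, b) = 9 + (t + b)*(b + b) = 9 + (b + t)*(2*b) = 9 + 2*b*(b + t))
l = 188761 (l = 192460 - 3699 = 188761)
l - w(-264, -206) = 188761 - (9 + 2*(-206)² + 2*(-206)*(-264)) = 188761 - (9 + 2*42436 + 108768) = 188761 - (9 + 84872 + 108768) = 188761 - 1*193649 = 188761 - 193649 = -4888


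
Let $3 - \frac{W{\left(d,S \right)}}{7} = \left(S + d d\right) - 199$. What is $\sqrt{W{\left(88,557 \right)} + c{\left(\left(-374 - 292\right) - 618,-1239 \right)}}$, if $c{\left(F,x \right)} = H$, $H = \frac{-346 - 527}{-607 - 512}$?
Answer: $\frac{i \sqrt{7887531854}}{373} \approx 238.1 i$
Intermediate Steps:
$H = \frac{291}{373}$ ($H = - \frac{873}{-1119} = \left(-873\right) \left(- \frac{1}{1119}\right) = \frac{291}{373} \approx 0.78016$)
$W{\left(d,S \right)} = 1414 - 7 S - 7 d^{2}$ ($W{\left(d,S \right)} = 21 - 7 \left(\left(S + d d\right) - 199\right) = 21 - 7 \left(\left(S + d^{2}\right) - 199\right) = 21 - 7 \left(-199 + S + d^{2}\right) = 21 - \left(-1393 + 7 S + 7 d^{2}\right) = 1414 - 7 S - 7 d^{2}$)
$c{\left(F,x \right)} = \frac{291}{373}$
$\sqrt{W{\left(88,557 \right)} + c{\left(\left(-374 - 292\right) - 618,-1239 \right)}} = \sqrt{\left(1414 - 3899 - 7 \cdot 88^{2}\right) + \frac{291}{373}} = \sqrt{\left(1414 - 3899 - 54208\right) + \frac{291}{373}} = \sqrt{-56693 + \frac{291}{373}} = \sqrt{- \frac{21146198}{373}} = \frac{i \sqrt{7887531854}}{373}$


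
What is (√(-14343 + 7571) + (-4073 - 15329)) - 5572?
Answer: -24974 + 2*I*√1693 ≈ -24974.0 + 82.292*I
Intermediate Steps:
(√(-14343 + 7571) + (-4073 - 15329)) - 5572 = (√(-6772) - 19402) - 5572 = (2*I*√1693 - 19402) - 5572 = (-19402 + 2*I*√1693) - 5572 = -24974 + 2*I*√1693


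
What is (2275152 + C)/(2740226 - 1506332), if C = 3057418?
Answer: 2666285/616947 ≈ 4.3217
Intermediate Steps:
(2275152 + C)/(2740226 - 1506332) = (2275152 + 3057418)/(2740226 - 1506332) = 5332570/1233894 = 5332570*(1/1233894) = 2666285/616947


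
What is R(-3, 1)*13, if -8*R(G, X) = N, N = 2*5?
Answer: -65/4 ≈ -16.250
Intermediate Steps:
N = 10
R(G, X) = -5/4 (R(G, X) = -⅛*10 = -5/4)
R(-3, 1)*13 = -5/4*13 = -65/4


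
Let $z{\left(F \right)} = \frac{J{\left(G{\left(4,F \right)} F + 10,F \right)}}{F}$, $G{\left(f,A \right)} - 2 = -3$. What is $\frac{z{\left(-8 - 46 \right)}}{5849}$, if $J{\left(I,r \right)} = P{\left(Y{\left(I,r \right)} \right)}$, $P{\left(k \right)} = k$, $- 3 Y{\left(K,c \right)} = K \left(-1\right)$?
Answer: $- \frac{32}{473769} \approx -6.7543 \cdot 10^{-5}$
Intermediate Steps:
$G{\left(f,A \right)} = -1$ ($G{\left(f,A \right)} = 2 - 3 = -1$)
$Y{\left(K,c \right)} = \frac{K}{3}$ ($Y{\left(K,c \right)} = - \frac{K \left(-1\right)}{3} = - \frac{\left(-1\right) K}{3} = \frac{K}{3}$)
$J{\left(I,r \right)} = \frac{I}{3}$
$z{\left(F \right)} = \frac{\frac{10}{3} - \frac{F}{3}}{F}$ ($z{\left(F \right)} = \frac{\frac{1}{3} \left(- F + 10\right)}{F} = \frac{\frac{1}{3} \left(10 - F\right)}{F} = \frac{\frac{10}{3} - \frac{F}{3}}{F}$)
$\frac{z{\left(-8 - 46 \right)}}{5849} = \frac{\frac{1}{3} \frac{1}{-8 - 46} \left(10 - \left(-8 - 46\right)\right)}{5849} = \frac{10 - -54}{3 \left(-54\right)} \frac{1}{5849} = \frac{1}{3} \left(- \frac{1}{54}\right) \left(10 + 54\right) \frac{1}{5849} = \frac{1}{3} \left(- \frac{1}{54}\right) 64 \cdot \frac{1}{5849} = \left(- \frac{32}{81}\right) \frac{1}{5849} = - \frac{32}{473769}$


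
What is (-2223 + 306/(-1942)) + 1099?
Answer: -1091557/971 ≈ -1124.2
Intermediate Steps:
(-2223 + 306/(-1942)) + 1099 = (-2223 + 306*(-1/1942)) + 1099 = (-2223 - 153/971) + 1099 = -2158686/971 + 1099 = -1091557/971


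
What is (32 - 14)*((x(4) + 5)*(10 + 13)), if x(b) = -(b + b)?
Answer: -1242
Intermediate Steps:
x(b) = -2*b
(32 - 14)*((x(4) + 5)*(10 + 13)) = (32 - 14)*((-2*4 + 5)*(10 + 13)) = 18*((-8 + 5)*23) = 18*(-3*23) = 18*(-69) = -1242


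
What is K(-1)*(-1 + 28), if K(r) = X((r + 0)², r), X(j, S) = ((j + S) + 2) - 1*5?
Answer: -81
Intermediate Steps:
X(j, S) = -3 + S + j (X(j, S) = ((S + j) + 2) - 5 = (2 + S + j) - 5 = -3 + S + j)
K(r) = -3 + r + r² (K(r) = -3 + r + (r + 0)² = -3 + r + r²)
K(-1)*(-1 + 28) = (-3 - 1 + (-1)²)*(-1 + 28) = (-3 - 1 + 1)*27 = -3*27 = -81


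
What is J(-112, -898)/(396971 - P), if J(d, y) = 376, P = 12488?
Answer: 376/384483 ≈ 0.00097794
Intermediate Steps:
J(-112, -898)/(396971 - P) = 376/(396971 - 1*12488) = 376/(396971 - 12488) = 376/384483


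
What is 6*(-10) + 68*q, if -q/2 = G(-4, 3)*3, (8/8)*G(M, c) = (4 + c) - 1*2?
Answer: -2100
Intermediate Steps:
G(M, c) = 2 + c (G(M, c) = (4 + c) - 1*2 = (4 + c) - 2 = 2 + c)
q = -30 (q = -2*(2 + 3)*3 = -10*3 = -2*15 = -30)
6*(-10) + 68*q = 6*(-10) + 68*(-30) = -60 - 2040 = -2100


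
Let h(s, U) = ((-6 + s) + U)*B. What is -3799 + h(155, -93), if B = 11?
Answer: -3183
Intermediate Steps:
h(s, U) = -66 + 11*U + 11*s (h(s, U) = ((-6 + s) + U)*11 = (-6 + U + s)*11 = -66 + 11*U + 11*s)
-3799 + h(155, -93) = -3799 + (-66 + 11*(-93) + 11*155) = -3799 + (-66 - 1023 + 1705) = -3799 + 616 = -3183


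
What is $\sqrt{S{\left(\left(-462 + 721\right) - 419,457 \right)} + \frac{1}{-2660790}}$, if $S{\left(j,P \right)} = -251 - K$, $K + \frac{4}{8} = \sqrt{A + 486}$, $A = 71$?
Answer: $\frac{\sqrt{-3664237108260 - 14627693025 \sqrt{557}}}{120945} \approx 16.556 i$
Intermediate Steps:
$K = - \frac{1}{2} + \sqrt{557}$ ($K = - \frac{1}{2} + \sqrt{71 + 486} = - \frac{1}{2} + \sqrt{557} \approx 23.101$)
$S{\left(j,P \right)} = - \frac{501}{2} - \sqrt{557}$ ($S{\left(j,P \right)} = -251 - \left(- \frac{1}{2} + \sqrt{557}\right) = -251 + \left(\frac{1}{2} - \sqrt{557}\right) = - \frac{501}{2} - \sqrt{557}$)
$\sqrt{S{\left(\left(-462 + 721\right) - 419,457 \right)} + \frac{1}{-2660790}} = \sqrt{\left(- \frac{501}{2} - \sqrt{557}\right) + \frac{1}{-2660790}} = \sqrt{\left(- \frac{501}{2} - \sqrt{557}\right) - \frac{1}{2660790}} = \sqrt{- \frac{333263948}{1330395} - \sqrt{557}}$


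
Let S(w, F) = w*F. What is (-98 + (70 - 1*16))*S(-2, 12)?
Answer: 1056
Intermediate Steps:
S(w, F) = F*w
(-98 + (70 - 1*16))*S(-2, 12) = (-98 + (70 - 1*16))*(12*(-2)) = (-98 + (70 - 16))*(-24) = (-98 + 54)*(-24) = -44*(-24) = 1056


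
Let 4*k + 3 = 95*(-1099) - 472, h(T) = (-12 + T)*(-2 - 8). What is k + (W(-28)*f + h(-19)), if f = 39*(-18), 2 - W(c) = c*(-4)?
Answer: 51310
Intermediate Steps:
W(c) = 2 + 4*c (W(c) = 2 - c*(-4) = 2 - (-4)*c = 2 + 4*c)
f = -702
h(T) = 120 - 10*T (h(T) = (-12 + T)*(-10) = 120 - 10*T)
k = -26220 (k = -¾ + (95*(-1099) - 472)/4 = -¾ + (-104405 - 472)/4 = -¾ + (¼)*(-104877) = -¾ - 104877/4 = -26220)
k + (W(-28)*f + h(-19)) = -26220 + ((2 + 4*(-28))*(-702) + (120 - 10*(-19))) = -26220 + ((2 - 112)*(-702) + (120 + 190)) = -26220 + (-110*(-702) + 310) = -26220 + (77220 + 310) = -26220 + 77530 = 51310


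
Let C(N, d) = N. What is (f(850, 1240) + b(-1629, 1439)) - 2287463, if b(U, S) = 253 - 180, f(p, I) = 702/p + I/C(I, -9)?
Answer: -972139974/425 ≈ -2.2874e+6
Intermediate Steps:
f(p, I) = 1 + 702/p (f(p, I) = 702/p + I/I = 702/p + 1 = 1 + 702/p)
b(U, S) = 73
(f(850, 1240) + b(-1629, 1439)) - 2287463 = ((702 + 850)/850 + 73) - 2287463 = ((1/850)*1552 + 73) - 2287463 = (776/425 + 73) - 2287463 = 31801/425 - 2287463 = -972139974/425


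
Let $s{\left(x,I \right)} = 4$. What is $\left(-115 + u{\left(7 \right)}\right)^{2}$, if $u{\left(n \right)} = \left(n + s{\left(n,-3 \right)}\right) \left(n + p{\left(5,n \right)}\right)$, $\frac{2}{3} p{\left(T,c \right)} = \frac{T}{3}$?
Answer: $\frac{441}{4} \approx 110.25$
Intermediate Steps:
$p{\left(T,c \right)} = \frac{T}{2}$ ($p{\left(T,c \right)} = \frac{3 \frac{T}{3}}{2} = \frac{T}{2}$)
$u{\left(n \right)} = \left(4 + n\right) \left(\frac{5}{2} + n\right)$ ($u{\left(n \right)} = \left(n + 4\right) \left(n + \frac{1}{2} \cdot 5\right) = \left(4 + n\right) \left(n + \frac{5}{2}\right) = \left(4 + n\right) \left(\frac{5}{2} + n\right)$)
$\left(-115 + u{\left(7 \right)}\right)^{2} = \left(-115 + \left(10 + 7^{2} + \frac{13}{2} \cdot 7\right)\right)^{2} = \left(-115 + \left(10 + 49 + \frac{91}{2}\right)\right)^{2} = \left(-115 + \frac{209}{2}\right)^{2} = \left(- \frac{21}{2}\right)^{2} = \frac{441}{4}$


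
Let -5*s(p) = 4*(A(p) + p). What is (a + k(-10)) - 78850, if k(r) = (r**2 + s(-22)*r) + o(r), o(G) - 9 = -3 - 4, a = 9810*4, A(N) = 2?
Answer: -39668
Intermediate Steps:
a = 39240
s(p) = -8/5 - 4*p/5 (s(p) = -4*(2 + p)/5 = -(8 + 4*p)/5 = -8/5 - 4*p/5)
o(G) = 2 (o(G) = 9 + (-3 - 4) = 9 - 7 = 2)
k(r) = 2 + r**2 + 16*r (k(r) = (r**2 + (-8/5 - 4/5*(-22))*r) + 2 = (r**2 + (-8/5 + 88/5)*r) + 2 = (r**2 + 16*r) + 2 = 2 + r**2 + 16*r)
(a + k(-10)) - 78850 = (39240 + (2 + (-10)**2 + 16*(-10))) - 78850 = (39240 + (2 + 100 - 160)) - 78850 = (39240 - 58) - 78850 = 39182 - 78850 = -39668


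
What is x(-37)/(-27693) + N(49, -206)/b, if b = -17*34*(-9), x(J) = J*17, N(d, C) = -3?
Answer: 20843/941562 ≈ 0.022137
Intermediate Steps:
x(J) = 17*J
b = 5202 (b = -578*(-9) = 5202)
x(-37)/(-27693) + N(49, -206)/b = (17*(-37))/(-27693) - 3/5202 = -629*(-1/27693) - 3*1/5202 = 37/1629 - 1/1734 = 20843/941562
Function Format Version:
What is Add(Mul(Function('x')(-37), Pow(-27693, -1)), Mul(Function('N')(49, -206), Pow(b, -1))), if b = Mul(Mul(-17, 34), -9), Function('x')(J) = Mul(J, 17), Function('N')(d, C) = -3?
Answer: Rational(20843, 941562) ≈ 0.022137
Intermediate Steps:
Function('x')(J) = Mul(17, J)
b = 5202 (b = Mul(-578, -9) = 5202)
Add(Mul(Function('x')(-37), Pow(-27693, -1)), Mul(Function('N')(49, -206), Pow(b, -1))) = Add(Mul(Mul(17, -37), Pow(-27693, -1)), Mul(-3, Pow(5202, -1))) = Add(Mul(-629, Rational(-1, 27693)), Mul(-3, Rational(1, 5202))) = Add(Rational(37, 1629), Rational(-1, 1734)) = Rational(20843, 941562)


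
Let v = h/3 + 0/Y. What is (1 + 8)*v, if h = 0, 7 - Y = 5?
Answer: 0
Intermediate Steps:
Y = 2 (Y = 7 - 1*5 = 7 - 5 = 2)
v = 0 (v = 0/3 + 0/2 = 0*(⅓) + 0*(½) = 0 + 0 = 0)
(1 + 8)*v = (1 + 8)*0 = 9*0 = 0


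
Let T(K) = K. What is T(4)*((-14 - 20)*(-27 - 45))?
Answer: 9792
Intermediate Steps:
T(4)*((-14 - 20)*(-27 - 45)) = 4*((-14 - 20)*(-27 - 45)) = 4*(-34*(-72)) = 4*2448 = 9792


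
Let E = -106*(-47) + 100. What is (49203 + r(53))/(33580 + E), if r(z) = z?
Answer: 24628/19331 ≈ 1.2740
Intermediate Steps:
E = 5082 (E = 4982 + 100 = 5082)
(49203 + r(53))/(33580 + E) = (49203 + 53)/(33580 + 5082) = 49256/38662 = 49256*(1/38662) = 24628/19331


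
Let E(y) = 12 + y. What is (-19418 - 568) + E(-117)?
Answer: -20091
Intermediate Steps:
(-19418 - 568) + E(-117) = (-19418 - 568) + (12 - 117) = -19986 - 105 = -20091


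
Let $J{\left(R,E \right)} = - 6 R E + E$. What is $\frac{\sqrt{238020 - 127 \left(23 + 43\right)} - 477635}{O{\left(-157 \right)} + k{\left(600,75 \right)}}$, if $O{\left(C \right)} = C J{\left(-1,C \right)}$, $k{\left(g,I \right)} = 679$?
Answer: $- \frac{477635}{173222} + \frac{\sqrt{229638}}{173222} \approx -2.7546$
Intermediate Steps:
$J{\left(R,E \right)} = E - 6 E R$ ($J{\left(R,E \right)} = - 6 E R + E = E - 6 E R$)
$O{\left(C \right)} = 7 C^{2}$ ($O{\left(C \right)} = C C \left(1 - -6\right) = C C \left(1 + 6\right) = C C 7 = C 7 C = 7 C^{2}$)
$\frac{\sqrt{238020 - 127 \left(23 + 43\right)} - 477635}{O{\left(-157 \right)} + k{\left(600,75 \right)}} = \frac{\sqrt{238020 - 127 \left(23 + 43\right)} - 477635}{7 \left(-157\right)^{2} + 679} = \frac{\sqrt{238020 - 8382} - 477635}{7 \cdot 24649 + 679} = \frac{\sqrt{238020 - 8382} - 477635}{172543 + 679} = \frac{\sqrt{229638} - 477635}{173222} = \left(-477635 + \sqrt{229638}\right) \frac{1}{173222} = - \frac{477635}{173222} + \frac{\sqrt{229638}}{173222}$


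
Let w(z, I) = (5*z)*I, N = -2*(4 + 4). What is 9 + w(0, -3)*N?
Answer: 9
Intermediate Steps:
N = -16 (N = -2*8 = -16)
w(z, I) = 5*I*z
9 + w(0, -3)*N = 9 + (5*(-3)*0)*(-16) = 9 + 0*(-16) = 9 + 0 = 9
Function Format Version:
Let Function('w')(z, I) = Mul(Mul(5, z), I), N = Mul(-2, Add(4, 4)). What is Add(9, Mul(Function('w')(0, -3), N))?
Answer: 9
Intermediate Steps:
N = -16 (N = Mul(-2, 8) = -16)
Function('w')(z, I) = Mul(5, I, z)
Add(9, Mul(Function('w')(0, -3), N)) = Add(9, Mul(Mul(5, -3, 0), -16)) = Add(9, Mul(0, -16)) = Add(9, 0) = 9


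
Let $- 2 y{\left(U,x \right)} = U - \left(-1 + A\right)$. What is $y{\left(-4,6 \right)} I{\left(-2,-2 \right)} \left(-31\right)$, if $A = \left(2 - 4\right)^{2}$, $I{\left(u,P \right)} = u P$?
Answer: $-434$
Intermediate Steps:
$I{\left(u,P \right)} = P u$
$A = 4$ ($A = \left(-2\right)^{2} = 4$)
$y{\left(U,x \right)} = \frac{3}{2} - \frac{U}{2}$ ($y{\left(U,x \right)} = - \frac{U + \left(1 - 4\right)}{2} = - \frac{U - 3}{2} = - \frac{-3 + U}{2} = \frac{3}{2} - \frac{U}{2}$)
$y{\left(-4,6 \right)} I{\left(-2,-2 \right)} \left(-31\right) = \left(\frac{3}{2} - -2\right) \left(\left(-2\right) \left(-2\right)\right) \left(-31\right) = \left(\frac{3}{2} + 2\right) 4 \left(-31\right) = \frac{7}{2} \cdot 4 \left(-31\right) = 14 \left(-31\right) = -434$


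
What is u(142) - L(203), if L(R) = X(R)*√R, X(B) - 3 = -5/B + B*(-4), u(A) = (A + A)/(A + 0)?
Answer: 2 + 164232*√203/203 ≈ 11529.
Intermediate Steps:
u(A) = 2 (u(A) = (2*A)/A = 2)
X(B) = 3 - 5/B - 4*B (X(B) = 3 + (-5/B + B*(-4)) = 3 + (-5/B - 4*B) = 3 - 5/B - 4*B)
L(R) = √R*(3 - 5/R - 4*R) (L(R) = (3 - 5/R - 4*R)*√R = √R*(3 - 5/R - 4*R))
u(142) - L(203) = 2 - (-5 - 1*203*(-3 + 4*203))/√203 = 2 - √203/203*(-5 - 1*203*(-3 + 812)) = 2 - √203/203*(-5 - 1*203*809) = 2 - √203/203*(-5 - 164227) = 2 - √203/203*(-164232) = 2 - (-164232)*√203/203 = 2 + 164232*√203/203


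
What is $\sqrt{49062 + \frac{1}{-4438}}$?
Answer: $\frac{\sqrt{966317493890}}{4438} \approx 221.5$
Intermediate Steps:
$\sqrt{49062 + \frac{1}{-4438}} = \sqrt{49062 - \frac{1}{4438}} = \sqrt{\frac{217737155}{4438}} = \frac{\sqrt{966317493890}}{4438}$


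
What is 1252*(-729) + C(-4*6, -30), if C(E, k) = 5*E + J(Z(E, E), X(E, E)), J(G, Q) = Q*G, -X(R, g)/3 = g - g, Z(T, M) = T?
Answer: -912828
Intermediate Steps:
X(R, g) = 0 (X(R, g) = -3*(g - g) = -3*0 = 0)
J(G, Q) = G*Q
C(E, k) = 5*E (C(E, k) = 5*E + E*0 = 5*E + 0 = 5*E)
1252*(-729) + C(-4*6, -30) = 1252*(-729) + 5*(-4*6) = -912708 + 5*(-24) = -912708 - 120 = -912828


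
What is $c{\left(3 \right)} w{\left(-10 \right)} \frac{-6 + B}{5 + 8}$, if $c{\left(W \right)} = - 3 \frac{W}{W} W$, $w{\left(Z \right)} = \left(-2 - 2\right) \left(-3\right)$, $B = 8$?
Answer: $- \frac{216}{13} \approx -16.615$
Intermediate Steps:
$w{\left(Z \right)} = 12$ ($w{\left(Z \right)} = \left(-4\right) \left(-3\right) = 12$)
$c{\left(W \right)} = - 3 W$ ($c{\left(W \right)} = \left(-3\right) 1 W = - 3 W$)
$c{\left(3 \right)} w{\left(-10 \right)} \frac{-6 + B}{5 + 8} = \left(-3\right) 3 \cdot 12 \frac{-6 + 8}{5 + 8} = \left(-9\right) 12 \cdot \frac{2}{13} = - 108 \cdot 2 \cdot \frac{1}{13} = \left(-108\right) \frac{2}{13} = - \frac{216}{13}$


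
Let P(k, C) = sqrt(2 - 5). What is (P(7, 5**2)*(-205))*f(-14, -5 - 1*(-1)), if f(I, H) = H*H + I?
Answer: -410*I*sqrt(3) ≈ -710.14*I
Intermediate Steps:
f(I, H) = I + H**2 (f(I, H) = H**2 + I = I + H**2)
P(k, C) = I*sqrt(3) (P(k, C) = sqrt(-3) = I*sqrt(3))
(P(7, 5**2)*(-205))*f(-14, -5 - 1*(-1)) = ((I*sqrt(3))*(-205))*(-14 + (-5 - 1*(-1))**2) = (-205*I*sqrt(3))*(-14 + (-5 + 1)**2) = (-205*I*sqrt(3))*(-14 + (-4)**2) = (-205*I*sqrt(3))*(-14 + 16) = -205*I*sqrt(3)*2 = -410*I*sqrt(3)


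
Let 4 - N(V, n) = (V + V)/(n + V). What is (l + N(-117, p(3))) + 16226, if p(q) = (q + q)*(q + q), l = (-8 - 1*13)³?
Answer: 62695/9 ≈ 6966.1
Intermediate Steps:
l = -9261 (l = (-8 - 13)³ = (-21)³ = -9261)
p(q) = 4*q² (p(q) = (2*q)*(2*q) = 4*q²)
N(V, n) = 4 - 2*V/(V + n) (N(V, n) = 4 - (V + V)/(n + V) = 4 - 2*V/(V + n))
(l + N(-117, p(3))) + 16226 = (-9261 + 2*(-117 + 2*(4*3²))/(-117 + 4*3²)) + 16226 = (-9261 + 2*(-117 + 2*(4*9))/(-117 + 4*9)) + 16226 = (-9261 + 2*(-117 + 2*36)/(-117 + 36)) + 16226 = (-9261 + 2*(-117 + 72)/(-81)) + 16226 = (-9261 + 2*(-1/81)*(-45)) + 16226 = (-9261 + 10/9) + 16226 = -83339/9 + 16226 = 62695/9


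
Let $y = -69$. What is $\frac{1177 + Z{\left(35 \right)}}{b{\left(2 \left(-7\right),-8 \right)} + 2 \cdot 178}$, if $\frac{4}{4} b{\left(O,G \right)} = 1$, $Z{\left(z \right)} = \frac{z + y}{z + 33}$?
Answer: $\frac{2353}{714} \approx 3.2955$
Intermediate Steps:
$Z{\left(z \right)} = \frac{-69 + z}{33 + z}$ ($Z{\left(z \right)} = \frac{z - 69}{z + 33} = \frac{-69 + z}{33 + z}$)
$b{\left(O,G \right)} = 1$
$\frac{1177 + Z{\left(35 \right)}}{b{\left(2 \left(-7\right),-8 \right)} + 2 \cdot 178} = \frac{1177 + \frac{-69 + 35}{33 + 35}}{1 + 2 \cdot 178} = \frac{1177 + \frac{1}{68} \left(-34\right)}{1 + 356} = \frac{1177 + \frac{1}{68} \left(-34\right)}{357} = \left(1177 - \frac{1}{2}\right) \frac{1}{357} = \frac{2353}{2} \cdot \frac{1}{357} = \frac{2353}{714}$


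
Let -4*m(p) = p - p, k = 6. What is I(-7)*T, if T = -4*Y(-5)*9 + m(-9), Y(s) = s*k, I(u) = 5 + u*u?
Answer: 58320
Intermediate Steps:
I(u) = 5 + u**2
Y(s) = 6*s (Y(s) = s*6 = 6*s)
m(p) = 0 (m(p) = -(p - p)/4 = -1/4*0 = 0)
T = 1080 (T = -24*(-5)*9 + 0 = -4*(-30)*9 + 0 = 120*9 + 0 = 1080 + 0 = 1080)
I(-7)*T = (5 + (-7)**2)*1080 = (5 + 49)*1080 = 54*1080 = 58320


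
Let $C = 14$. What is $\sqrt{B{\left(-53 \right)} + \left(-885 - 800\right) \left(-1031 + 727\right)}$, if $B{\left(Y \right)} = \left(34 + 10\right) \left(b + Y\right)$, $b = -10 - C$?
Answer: $2 \sqrt{127213} \approx 713.34$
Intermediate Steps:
$b = -24$ ($b = -10 - 14 = -24$)
$B{\left(Y \right)} = -1056 + 44 Y$ ($B{\left(Y \right)} = \left(34 + 10\right) \left(-24 + Y\right) = 44 \left(-24 + Y\right) = -1056 + 44 Y$)
$\sqrt{B{\left(-53 \right)} + \left(-885 - 800\right) \left(-1031 + 727\right)} = \sqrt{\left(-1056 + 44 \left(-53\right)\right) + \left(-885 - 800\right) \left(-1031 + 727\right)} = \sqrt{\left(-1056 - 2332\right) - -512240} = \sqrt{-3388 + 512240} = \sqrt{508852} = 2 \sqrt{127213}$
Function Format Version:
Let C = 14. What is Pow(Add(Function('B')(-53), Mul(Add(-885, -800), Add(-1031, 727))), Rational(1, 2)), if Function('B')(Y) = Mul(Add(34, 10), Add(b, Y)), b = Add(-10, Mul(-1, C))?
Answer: Mul(2, Pow(127213, Rational(1, 2))) ≈ 713.34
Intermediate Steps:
b = -24 (b = Add(-10, Mul(-1, 14)) = Add(-10, -14) = -24)
Function('B')(Y) = Add(-1056, Mul(44, Y)) (Function('B')(Y) = Mul(Add(34, 10), Add(-24, Y)) = Mul(44, Add(-24, Y)) = Add(-1056, Mul(44, Y)))
Pow(Add(Function('B')(-53), Mul(Add(-885, -800), Add(-1031, 727))), Rational(1, 2)) = Pow(Add(Add(-1056, Mul(44, -53)), Mul(Add(-885, -800), Add(-1031, 727))), Rational(1, 2)) = Pow(Add(Add(-1056, -2332), Mul(-1685, -304)), Rational(1, 2)) = Pow(Add(-3388, 512240), Rational(1, 2)) = Pow(508852, Rational(1, 2)) = Mul(2, Pow(127213, Rational(1, 2)))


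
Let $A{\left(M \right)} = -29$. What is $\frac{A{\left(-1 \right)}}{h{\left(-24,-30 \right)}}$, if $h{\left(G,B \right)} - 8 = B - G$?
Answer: $- \frac{29}{2} \approx -14.5$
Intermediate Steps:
$h{\left(G,B \right)} = 8 + B - G$ ($h{\left(G,B \right)} = 8 + \left(B - G\right) = 8 + B - G$)
$\frac{A{\left(-1 \right)}}{h{\left(-24,-30 \right)}} = - \frac{29}{8 - 30 - -24} = - \frac{29}{8 - 30 + 24} = - \frac{29}{2}$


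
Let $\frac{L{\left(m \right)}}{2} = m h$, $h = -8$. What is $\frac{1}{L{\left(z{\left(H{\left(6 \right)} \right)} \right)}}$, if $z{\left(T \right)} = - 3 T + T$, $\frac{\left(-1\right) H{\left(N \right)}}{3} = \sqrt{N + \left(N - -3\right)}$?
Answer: $- \frac{\sqrt{15}}{1440} \approx -0.0026896$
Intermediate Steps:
$H{\left(N \right)} = - 3 \sqrt{3 + 2 N}$ ($H{\left(N \right)} = - 3 \sqrt{N + \left(N - -3\right)} = - 3 \sqrt{N + \left(N + 3\right)} = - 3 \sqrt{N + \left(3 + N\right)} = - 3 \sqrt{3 + 2 N}$)
$z{\left(T \right)} = - 2 T$
$L{\left(m \right)} = - 16 m$ ($L{\left(m \right)} = 2 m \left(-8\right) = 2 \left(- 8 m\right) = - 16 m$)
$\frac{1}{L{\left(z{\left(H{\left(6 \right)} \right)} \right)}} = \frac{1}{\left(-16\right) \left(- 2 \left(- 3 \sqrt{3 + 2 \cdot 6}\right)\right)} = \frac{1}{\left(-16\right) \left(- 2 \left(- 3 \sqrt{3 + 12}\right)\right)} = \frac{1}{\left(-16\right) \left(- 2 \left(- 3 \sqrt{15}\right)\right)} = \frac{1}{\left(-16\right) 6 \sqrt{15}} = \frac{1}{\left(-96\right) \sqrt{15}} = - \frac{\sqrt{15}}{1440}$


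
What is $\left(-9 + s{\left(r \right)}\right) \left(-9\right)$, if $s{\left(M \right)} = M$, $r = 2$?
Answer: $63$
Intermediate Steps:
$\left(-9 + s{\left(r \right)}\right) \left(-9\right) = \left(-9 + 2\right) \left(-9\right) = \left(-7\right) \left(-9\right) = 63$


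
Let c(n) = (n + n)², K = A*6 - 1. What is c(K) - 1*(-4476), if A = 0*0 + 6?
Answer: 9376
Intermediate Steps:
A = 6 (A = 0 + 6 = 6)
K = 35 (K = 6*6 - 1 = 36 - 1 = 35)
c(n) = 4*n² (c(n) = (2*n)² = 4*n²)
c(K) - 1*(-4476) = 4*35² - 1*(-4476) = 4*1225 + 4476 = 4900 + 4476 = 9376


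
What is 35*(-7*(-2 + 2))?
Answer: 0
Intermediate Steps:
35*(-7*(-2 + 2)) = 35*(-7*0) = 35*0 = 0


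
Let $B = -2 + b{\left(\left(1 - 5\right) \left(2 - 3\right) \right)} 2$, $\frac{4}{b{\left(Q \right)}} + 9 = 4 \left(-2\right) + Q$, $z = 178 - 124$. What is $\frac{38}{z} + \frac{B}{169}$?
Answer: $\frac{40825}{59319} \approx 0.68823$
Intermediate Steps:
$z = 54$ ($z = 178 - 124 = 54$)
$b{\left(Q \right)} = \frac{4}{-17 + Q}$ ($b{\left(Q \right)} = \frac{4}{-9 + \left(4 \left(-2\right) + Q\right)} = \frac{4}{-9 + \left(-8 + Q\right)} = \frac{4}{-17 + Q}$)
$B = - \frac{34}{13}$ ($B = -2 + \frac{4}{-17 + \left(1 - 5\right) \left(2 - 3\right)} 2 = -2 + \frac{4}{-17 - -4} \cdot 2 = -2 + \frac{4}{-17 + 4} \cdot 2 = -2 + \frac{4}{-13} \cdot 2 = -2 + 4 \left(- \frac{1}{13}\right) 2 = -2 - \frac{8}{13} = - \frac{34}{13} \approx -2.6154$)
$\frac{38}{z} + \frac{B}{169} = \frac{38}{54} - \frac{34}{13 \cdot 169} = 38 \cdot \frac{1}{54} - \frac{34}{2197} = \frac{19}{27} - \frac{34}{2197} = \frac{40825}{59319}$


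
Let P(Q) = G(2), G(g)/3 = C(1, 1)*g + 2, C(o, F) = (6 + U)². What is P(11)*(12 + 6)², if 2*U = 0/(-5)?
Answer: 71928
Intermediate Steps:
U = 0 (U = (0/(-5))/2 = (0*(-⅕))/2 = (½)*0 = 0)
C(o, F) = 36 (C(o, F) = (6 + 0)² = 6² = 36)
G(g) = 6 + 108*g (G(g) = 3*(36*g + 2) = 3*(2 + 36*g) = 6 + 108*g)
P(Q) = 222 (P(Q) = 6 + 108*2 = 6 + 216 = 222)
P(11)*(12 + 6)² = 222*(12 + 6)² = 222*18² = 222*324 = 71928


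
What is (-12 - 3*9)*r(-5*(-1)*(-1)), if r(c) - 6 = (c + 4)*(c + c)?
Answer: -624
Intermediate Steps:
r(c) = 6 + 2*c*(4 + c) (r(c) = 6 + (c + 4)*(c + c) = 6 + (4 + c)*(2*c) = 6 + 2*c*(4 + c))
(-12 - 3*9)*r(-5*(-1)*(-1)) = (-12 - 3*9)*(6 + 2*(-5*(-1)*(-1))² + 8*(-5*(-1)*(-1))) = (-12 - 27)*(6 + 2*(5*(-1))² + 8*(5*(-1))) = -39*(6 + 2*(-5)² + 8*(-5)) = -39*(6 + 2*25 - 40) = -39*(6 + 50 - 40) = -39*16 = -624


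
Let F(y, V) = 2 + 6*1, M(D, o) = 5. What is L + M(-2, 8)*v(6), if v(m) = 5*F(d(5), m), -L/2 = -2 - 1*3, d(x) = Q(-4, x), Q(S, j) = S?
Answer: 210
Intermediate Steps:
d(x) = -4
F(y, V) = 8 (F(y, V) = 2 + 6 = 8)
L = 10 (L = -2*(-2 - 1*3) = -2*(-2 - 3) = -2*(-5) = 10)
v(m) = 40 (v(m) = 5*8 = 40)
L + M(-2, 8)*v(6) = 10 + 5*40 = 10 + 200 = 210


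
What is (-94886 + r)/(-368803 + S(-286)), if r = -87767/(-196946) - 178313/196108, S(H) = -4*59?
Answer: 610795017659685/2375546246792092 ≈ 0.25712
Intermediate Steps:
S(H) = -236
r = -8953110631/19311343084 (r = -87767*(-1/196946) - 178313*1/196108 = 87767/196946 - 178313/196108 = -8953110631/19311343084 ≈ -0.46362)
(-94886 + r)/(-368803 + S(-286)) = (-94886 - 8953110631/19311343084)/(-368803 - 236) = -1832385052979055/19311343084/(-369039) = -1832385052979055/19311343084*(-1/369039) = 610795017659685/2375546246792092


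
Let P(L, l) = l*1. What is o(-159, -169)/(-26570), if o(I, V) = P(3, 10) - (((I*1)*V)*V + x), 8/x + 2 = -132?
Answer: -304261007/1780190 ≈ -170.91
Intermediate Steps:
P(L, l) = l
x = -4/67 (x = 8/(-2 - 132) = 8/(-134) = 8*(-1/134) = -4/67 ≈ -0.059702)
o(I, V) = 674/67 - I*V**2 (o(I, V) = 10 - (((I*1)*V)*V - 4/67) = 10 - ((I*V)*V - 4/67) = 10 - (I*V**2 - 4/67) = 10 - (-4/67 + I*V**2) = 10 + (4/67 - I*V**2) = 674/67 - I*V**2)
o(-159, -169)/(-26570) = (674/67 - 1*(-159)*(-169)**2)/(-26570) = (674/67 - 1*(-159)*28561)*(-1/26570) = (674/67 + 4541199)*(-1/26570) = (304261007/67)*(-1/26570) = -304261007/1780190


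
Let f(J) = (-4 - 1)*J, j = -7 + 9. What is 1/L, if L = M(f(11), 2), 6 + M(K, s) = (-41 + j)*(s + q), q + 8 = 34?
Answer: -1/1098 ≈ -0.00091075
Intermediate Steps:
q = 26 (q = -8 + 34 = 26)
j = 2
f(J) = -5*J
M(K, s) = -1020 - 39*s (M(K, s) = -6 + (-41 + 2)*(s + 26) = -6 - 39*(26 + s) = -6 + (-1014 - 39*s) = -1020 - 39*s)
L = -1098 (L = -1020 - 39*2 = -1020 - 78 = -1098)
1/L = 1/(-1098) = -1/1098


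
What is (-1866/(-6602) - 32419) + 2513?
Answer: -98718773/3301 ≈ -29906.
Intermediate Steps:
(-1866/(-6602) - 32419) + 2513 = (-1866*(-1/6602) - 32419) + 2513 = (933/3301 - 32419) + 2513 = -107014186/3301 + 2513 = -98718773/3301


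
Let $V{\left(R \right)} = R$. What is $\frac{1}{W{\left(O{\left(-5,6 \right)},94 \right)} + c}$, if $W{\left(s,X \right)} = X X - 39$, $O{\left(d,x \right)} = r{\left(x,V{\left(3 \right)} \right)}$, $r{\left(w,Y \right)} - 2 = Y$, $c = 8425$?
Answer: $\frac{1}{17222} \approx 5.8065 \cdot 10^{-5}$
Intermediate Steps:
$r{\left(w,Y \right)} = 2 + Y$
$O{\left(d,x \right)} = 5$ ($O{\left(d,x \right)} = 2 + 3 = 5$)
$W{\left(s,X \right)} = -39 + X^{2}$ ($W{\left(s,X \right)} = X^{2} - 39 = -39 + X^{2}$)
$\frac{1}{W{\left(O{\left(-5,6 \right)},94 \right)} + c} = \frac{1}{\left(-39 + 94^{2}\right) + 8425} = \frac{1}{\left(-39 + 8836\right) + 8425} = \frac{1}{8797 + 8425} = \frac{1}{17222}$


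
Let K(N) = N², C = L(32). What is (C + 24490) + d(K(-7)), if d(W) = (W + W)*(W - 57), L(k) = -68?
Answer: 23638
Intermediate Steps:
C = -68
d(W) = 2*W*(-57 + W) (d(W) = (2*W)*(-57 + W) = 2*W*(-57 + W))
(C + 24490) + d(K(-7)) = (-68 + 24490) + 2*(-7)²*(-57 + (-7)²) = 24422 + 2*49*(-57 + 49) = 24422 + 2*49*(-8) = 24422 - 784 = 23638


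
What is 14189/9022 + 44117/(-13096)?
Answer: -106102215/59076056 ≈ -1.7960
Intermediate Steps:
14189/9022 + 44117/(-13096) = 14189*(1/9022) + 44117*(-1/13096) = 14189/9022 - 44117/13096 = -106102215/59076056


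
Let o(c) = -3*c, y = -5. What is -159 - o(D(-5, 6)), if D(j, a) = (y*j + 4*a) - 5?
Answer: -27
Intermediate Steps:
D(j, a) = -5 - 5*j + 4*a (D(j, a) = (-5*j + 4*a) - 5 = -5 - 5*j + 4*a)
-159 - o(D(-5, 6)) = -159 - (-3)*(-5 - 5*(-5) + 4*6) = -159 - (-3)*(-5 + 25 + 24) = -159 - (-3)*44 = -159 - 1*(-132) = -159 + 132 = -27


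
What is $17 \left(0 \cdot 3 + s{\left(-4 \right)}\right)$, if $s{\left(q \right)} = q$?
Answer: $-68$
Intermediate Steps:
$17 \left(0 \cdot 3 + s{\left(-4 \right)}\right) = 17 \left(0 \cdot 3 - 4\right) = 17 \left(0 - 4\right) = 17 \left(-4\right) = -68$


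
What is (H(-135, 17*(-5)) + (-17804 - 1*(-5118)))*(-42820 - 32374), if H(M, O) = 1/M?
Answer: 128778071534/135 ≈ 9.5391e+8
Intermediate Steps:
(H(-135, 17*(-5)) + (-17804 - 1*(-5118)))*(-42820 - 32374) = (1/(-135) + (-17804 - 1*(-5118)))*(-42820 - 32374) = (-1/135 + (-17804 + 5118))*(-75194) = (-1/135 - 12686)*(-75194) = -1712611/135*(-75194) = 128778071534/135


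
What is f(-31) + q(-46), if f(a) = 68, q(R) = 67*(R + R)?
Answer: -6096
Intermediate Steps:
q(R) = 134*R (q(R) = 67*(2*R) = 134*R)
f(-31) + q(-46) = 68 + 134*(-46) = 68 - 6164 = -6096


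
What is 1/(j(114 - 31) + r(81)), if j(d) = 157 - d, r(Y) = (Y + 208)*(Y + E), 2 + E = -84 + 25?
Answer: 1/5854 ≈ 0.00017082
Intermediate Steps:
E = -61 (E = -2 + (-84 + 25) = -2 - 59 = -61)
r(Y) = (-61 + Y)*(208 + Y) (r(Y) = (Y + 208)*(Y - 61) = (208 + Y)*(-61 + Y) = (-61 + Y)*(208 + Y))
1/(j(114 - 31) + r(81)) = 1/((157 - (114 - 31)) + (-12688 + 81² + 147*81)) = 1/((157 - 1*83) + (-12688 + 6561 + 11907)) = 1/((157 - 83) + 5780) = 1/(74 + 5780) = 1/5854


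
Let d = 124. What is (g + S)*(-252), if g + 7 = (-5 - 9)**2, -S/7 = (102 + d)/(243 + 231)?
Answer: -3696168/79 ≈ -46787.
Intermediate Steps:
S = -791/237 (S = -7*(102 + 124)/(243 + 231) = -1582/474 = -7*113/237 = -791/237 ≈ -3.3376)
g = 189 (g = -7 + (-5 - 9)**2 = -7 + (-14)**2 = -7 + 196 = 189)
(g + S)*(-252) = (189 - 791/237)*(-252) = (44002/237)*(-252) = -3696168/79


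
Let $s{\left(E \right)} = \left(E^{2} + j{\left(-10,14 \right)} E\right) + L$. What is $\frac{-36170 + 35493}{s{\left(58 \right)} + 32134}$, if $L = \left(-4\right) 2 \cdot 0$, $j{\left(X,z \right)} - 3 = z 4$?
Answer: $- \frac{677}{38920} \approx -0.017395$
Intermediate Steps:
$j{\left(X,z \right)} = 3 + 4 z$ ($j{\left(X,z \right)} = 3 + z 4 = 3 + 4 z$)
$L = 0$ ($L = \left(-8\right) 0 = 0$)
$s{\left(E \right)} = E^{2} + 59 E$ ($s{\left(E \right)} = \left(E^{2} + \left(3 + 4 \cdot 14\right) E\right) + 0 = \left(E^{2} + \left(3 + 56\right) E\right) + 0 = \left(E^{2} + 59 E\right) + 0 = E^{2} + 59 E$)
$\frac{-36170 + 35493}{s{\left(58 \right)} + 32134} = \frac{-36170 + 35493}{58 \left(59 + 58\right) + 32134} = - \frac{677}{58 \cdot 117 + 32134} = - \frac{677}{6786 + 32134} = - \frac{677}{38920}$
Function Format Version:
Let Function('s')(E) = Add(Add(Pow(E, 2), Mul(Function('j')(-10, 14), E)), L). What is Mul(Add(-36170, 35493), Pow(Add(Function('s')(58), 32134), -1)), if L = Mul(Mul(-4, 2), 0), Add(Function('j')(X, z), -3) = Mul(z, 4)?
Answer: Rational(-677, 38920) ≈ -0.017395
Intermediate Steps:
Function('j')(X, z) = Add(3, Mul(4, z)) (Function('j')(X, z) = Add(3, Mul(z, 4)) = Add(3, Mul(4, z)))
L = 0 (L = Mul(-8, 0) = 0)
Function('s')(E) = Add(Pow(E, 2), Mul(59, E)) (Function('s')(E) = Add(Add(Pow(E, 2), Mul(Add(3, Mul(4, 14)), E)), 0) = Add(Add(Pow(E, 2), Mul(Add(3, 56), E)), 0) = Add(Add(Pow(E, 2), Mul(59, E)), 0) = Add(Pow(E, 2), Mul(59, E)))
Mul(Add(-36170, 35493), Pow(Add(Function('s')(58), 32134), -1)) = Mul(Add(-36170, 35493), Pow(Add(Mul(58, Add(59, 58)), 32134), -1)) = Mul(-677, Pow(Add(Mul(58, 117), 32134), -1)) = Mul(-677, Pow(Add(6786, 32134), -1)) = Mul(-677, Pow(38920, -1)) = Mul(-677, Rational(1, 38920)) = Rational(-677, 38920)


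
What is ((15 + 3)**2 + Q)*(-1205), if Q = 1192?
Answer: -1826780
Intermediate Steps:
((15 + 3)**2 + Q)*(-1205) = ((15 + 3)**2 + 1192)*(-1205) = (18**2 + 1192)*(-1205) = (324 + 1192)*(-1205) = 1516*(-1205) = -1826780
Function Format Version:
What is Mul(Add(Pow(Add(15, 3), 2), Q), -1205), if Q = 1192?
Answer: -1826780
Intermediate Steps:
Mul(Add(Pow(Add(15, 3), 2), Q), -1205) = Mul(Add(Pow(Add(15, 3), 2), 1192), -1205) = Mul(Add(Pow(18, 2), 1192), -1205) = Mul(Add(324, 1192), -1205) = Mul(1516, -1205) = -1826780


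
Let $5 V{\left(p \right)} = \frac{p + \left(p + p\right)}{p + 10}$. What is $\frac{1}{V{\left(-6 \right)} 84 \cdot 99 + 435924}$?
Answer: $\frac{5}{2142198} \approx 2.3341 \cdot 10^{-6}$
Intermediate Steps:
$V{\left(p \right)} = \frac{3 p}{5 \left(10 + p\right)}$ ($V{\left(p \right)} = \frac{\left(p + \left(p + p\right)\right) \frac{1}{p + 10}}{5} = \frac{\left(p + 2 p\right) \frac{1}{10 + p}}{5} = \frac{3 p \frac{1}{10 + p}}{5} = \frac{3 p}{5 \left(10 + p\right)}$)
$\frac{1}{V{\left(-6 \right)} 84 \cdot 99 + 435924} = \frac{1}{\frac{3}{5} \left(-6\right) \frac{1}{10 - 6} \cdot 84 \cdot 99 + 435924} = \frac{1}{\frac{3}{5} \left(-6\right) \frac{1}{4} \cdot 84 \cdot 99 + 435924} = \frac{1}{\left(- \frac{9}{10}\right) 84 \cdot 99 + 435924} = \frac{1}{\left(- \frac{378}{5}\right) 99 + 435924} = \frac{1}{- \frac{37422}{5} + 435924} = \frac{1}{\frac{2142198}{5}} = \frac{5}{2142198}$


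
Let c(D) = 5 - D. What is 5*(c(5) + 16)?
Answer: 80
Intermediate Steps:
5*(c(5) + 16) = 5*((5 - 1*5) + 16) = 5*((5 - 5) + 16) = 5*(0 + 16) = 5*16 = 80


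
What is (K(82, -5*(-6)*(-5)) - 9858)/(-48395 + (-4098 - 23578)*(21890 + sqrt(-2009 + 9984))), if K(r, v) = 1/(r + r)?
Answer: 195905290084177/12040212888952034100 - 11186023409*sqrt(319)/3010053222238008525 ≈ 1.6205e-5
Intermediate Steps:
K(r, v) = 1/(2*r)
(K(82, -5*(-6)*(-5)) - 9858)/(-48395 + (-4098 - 23578)*(21890 + sqrt(-2009 + 9984))) = ((1/2)/82 - 9858)/(-48395 + (-4098 - 23578)*(21890 + sqrt(-2009 + 9984))) = ((1/2)*(1/82) - 9858)/(-48395 - 27676*(21890 + sqrt(7975))) = (1/164 - 9858)/(-48395 - 27676*(21890 + 5*sqrt(319))) = -1616711/(164*(-48395 + (-605827640 - 138380*sqrt(319)))) = -1616711/(164*(-605876035 - 138380*sqrt(319)))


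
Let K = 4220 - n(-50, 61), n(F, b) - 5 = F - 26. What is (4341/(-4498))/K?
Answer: -4341/19300918 ≈ -0.00022491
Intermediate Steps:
n(F, b) = -21 + F (n(F, b) = 5 + (F - 26) = 5 + (-26 + F) = -21 + F)
K = 4291 (K = 4220 - (-21 - 50) = 4220 - 1*(-71) = 4220 + 71 = 4291)
(4341/(-4498))/K = (4341/(-4498))/4291 = (4341*(-1/4498))*(1/4291) = -4341/4498*1/4291 = -4341/19300918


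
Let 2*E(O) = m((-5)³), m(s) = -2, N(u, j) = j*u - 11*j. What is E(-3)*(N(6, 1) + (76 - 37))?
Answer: -34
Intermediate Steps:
N(u, j) = -11*j + j*u
E(O) = -1 (E(O) = (½)*(-2) = -1)
E(-3)*(N(6, 1) + (76 - 37)) = -(1*(-11 + 6) + (76 - 37)) = -(1*(-5) + 39) = -(-5 + 39) = -1*34 = -34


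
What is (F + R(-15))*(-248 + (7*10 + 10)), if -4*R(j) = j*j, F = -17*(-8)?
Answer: -13398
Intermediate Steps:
F = 136
R(j) = -j**2/4 (R(j) = -j*j/4 = -j**2/4)
(F + R(-15))*(-248 + (7*10 + 10)) = (136 - 1/4*(-15)**2)*(-248 + (7*10 + 10)) = (136 - 1/4*225)*(-248 + (70 + 10)) = (136 - 225/4)*(-248 + 80) = (319/4)*(-168) = -13398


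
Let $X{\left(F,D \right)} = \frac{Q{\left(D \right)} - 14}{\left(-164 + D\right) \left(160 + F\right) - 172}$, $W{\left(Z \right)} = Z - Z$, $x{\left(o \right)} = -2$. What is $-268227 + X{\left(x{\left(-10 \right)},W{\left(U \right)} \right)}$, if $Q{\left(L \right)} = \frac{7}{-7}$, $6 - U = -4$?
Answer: $- \frac{6996433053}{26084} \approx -2.6823 \cdot 10^{5}$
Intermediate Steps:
$U = 10$ ($U = 6 - -4 = 6 + 4 = 10$)
$Q{\left(L \right)} = -1$ ($Q{\left(L \right)} = 7 \left(- \frac{1}{7}\right) = -1$)
$W{\left(Z \right)} = 0$
$X{\left(F,D \right)} = - \frac{15}{-172 + \left(-164 + D\right) \left(160 + F\right)}$ ($X{\left(F,D \right)} = \frac{-1 - 14}{\left(-164 + D\right) \left(160 + F\right) - 172} = - \frac{15}{-172 + \left(-164 + D\right) \left(160 + F\right)}$)
$-268227 + X{\left(x{\left(-10 \right)},W{\left(U \right)} \right)} = -268227 - \frac{15}{-26412 - -328 + 160 \cdot 0 + 0 \left(-2\right)} = -268227 - \frac{15}{-26412 + 328 + 0 + 0} = -268227 - \frac{15}{-26084} = -268227 - - \frac{15}{26084} = -268227 + \frac{15}{26084} = - \frac{6996433053}{26084}$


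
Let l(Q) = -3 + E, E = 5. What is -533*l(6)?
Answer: -1066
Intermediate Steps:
l(Q) = 2 (l(Q) = -3 + 5 = 2)
-533*l(6) = -533*2 = -1066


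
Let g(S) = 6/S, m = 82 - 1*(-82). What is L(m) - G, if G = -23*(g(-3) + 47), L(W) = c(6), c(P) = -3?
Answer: 1032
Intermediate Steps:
m = 164 (m = 82 + 82 = 164)
L(W) = -3
G = -1035 (G = -23*(6/(-3) + 47) = -23*(6*(-1/3) + 47) = -23*(-2 + 47) = -23*45 = -1035)
L(m) - G = -3 - 1*(-1035) = -3 + 1035 = 1032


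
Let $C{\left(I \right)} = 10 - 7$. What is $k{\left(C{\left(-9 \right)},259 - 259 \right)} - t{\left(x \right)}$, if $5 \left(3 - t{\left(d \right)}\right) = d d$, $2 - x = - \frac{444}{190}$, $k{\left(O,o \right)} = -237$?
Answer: $- \frac{10660256}{45125} \approx -236.24$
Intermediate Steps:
$C{\left(I \right)} = 3$
$x = \frac{412}{95}$ ($x = 2 - - \frac{444}{190} = 2 - \left(-444\right) \frac{1}{190} = 2 - - \frac{222}{95} = 2 + \frac{222}{95} = \frac{412}{95} \approx 4.3368$)
$t{\left(d \right)} = 3 - \frac{d^{2}}{5}$ ($t{\left(d \right)} = 3 - \frac{d d}{5} = 3 - \frac{d^{2}}{5}$)
$k{\left(C{\left(-9 \right)},259 - 259 \right)} - t{\left(x \right)} = -237 - \left(3 - \frac{\left(\frac{412}{95}\right)^{2}}{5}\right) = -237 - \left(3 - \frac{169744}{45125}\right) = -237 - - \frac{34369}{45125} = -237 + \frac{34369}{45125} = - \frac{10660256}{45125}$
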